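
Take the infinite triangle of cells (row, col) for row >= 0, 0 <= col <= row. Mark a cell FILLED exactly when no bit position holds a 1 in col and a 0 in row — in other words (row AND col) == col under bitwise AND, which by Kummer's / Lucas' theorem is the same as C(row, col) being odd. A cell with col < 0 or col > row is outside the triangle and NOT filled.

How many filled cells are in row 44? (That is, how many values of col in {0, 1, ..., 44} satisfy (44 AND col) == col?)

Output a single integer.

44 in binary = 101100
popcount(44) = number of 1-bits in 101100 = 3
A col c satisfies (44 AND c) == c iff every set bit of c is also set in 44; each of the 3 set bits of 44 can independently be on or off in c.
count = 2^3 = 8

Answer: 8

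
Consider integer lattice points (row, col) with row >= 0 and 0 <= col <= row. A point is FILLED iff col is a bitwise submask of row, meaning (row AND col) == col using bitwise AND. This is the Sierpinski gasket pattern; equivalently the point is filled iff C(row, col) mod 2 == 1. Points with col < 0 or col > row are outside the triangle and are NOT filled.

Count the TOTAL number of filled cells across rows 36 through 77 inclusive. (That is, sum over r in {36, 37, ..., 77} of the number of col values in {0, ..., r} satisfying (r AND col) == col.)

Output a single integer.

r36=100100 pc2: +4 =4
r37=100101 pc3: +8 =12
r38=100110 pc3: +8 =20
r39=100111 pc4: +16 =36
r40=101000 pc2: +4 =40
r41=101001 pc3: +8 =48
r42=101010 pc3: +8 =56
r43=101011 pc4: +16 =72
r44=101100 pc3: +8 =80
r45=101101 pc4: +16 =96
r46=101110 pc4: +16 =112
r47=101111 pc5: +32 =144
r48=110000 pc2: +4 =148
r49=110001 pc3: +8 =156
r50=110010 pc3: +8 =164
r51=110011 pc4: +16 =180
r52=110100 pc3: +8 =188
r53=110101 pc4: +16 =204
r54=110110 pc4: +16 =220
r55=110111 pc5: +32 =252
r56=111000 pc3: +8 =260
r57=111001 pc4: +16 =276
r58=111010 pc4: +16 =292
r59=111011 pc5: +32 =324
r60=111100 pc4: +16 =340
r61=111101 pc5: +32 =372
r62=111110 pc5: +32 =404
r63=111111 pc6: +64 =468
r64=1000000 pc1: +2 =470
r65=1000001 pc2: +4 =474
r66=1000010 pc2: +4 =478
r67=1000011 pc3: +8 =486
r68=1000100 pc2: +4 =490
r69=1000101 pc3: +8 =498
r70=1000110 pc3: +8 =506
r71=1000111 pc4: +16 =522
r72=1001000 pc2: +4 =526
r73=1001001 pc3: +8 =534
r74=1001010 pc3: +8 =542
r75=1001011 pc4: +16 =558
r76=1001100 pc3: +8 =566
r77=1001101 pc4: +16 =582

Answer: 582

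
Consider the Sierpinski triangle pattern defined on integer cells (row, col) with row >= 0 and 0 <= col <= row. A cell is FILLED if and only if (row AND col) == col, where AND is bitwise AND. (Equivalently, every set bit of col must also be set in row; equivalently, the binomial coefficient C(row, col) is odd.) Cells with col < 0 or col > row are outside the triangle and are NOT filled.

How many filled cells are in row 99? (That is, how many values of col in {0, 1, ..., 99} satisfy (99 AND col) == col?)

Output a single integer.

99 in binary = 1100011
popcount(99) = number of 1-bits in 1100011 = 4
A col c satisfies (99 AND c) == c iff every set bit of c is also set in 99; each of the 4 set bits of 99 can independently be on or off in c.
count = 2^4 = 16

Answer: 16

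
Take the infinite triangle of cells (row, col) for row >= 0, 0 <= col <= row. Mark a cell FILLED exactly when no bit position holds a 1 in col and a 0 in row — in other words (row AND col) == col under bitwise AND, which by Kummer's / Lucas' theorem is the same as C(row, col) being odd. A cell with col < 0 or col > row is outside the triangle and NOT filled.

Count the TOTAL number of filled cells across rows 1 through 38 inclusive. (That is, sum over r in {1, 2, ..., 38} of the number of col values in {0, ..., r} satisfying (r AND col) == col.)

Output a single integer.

r1=1 pc1: +2 =2
r2=10 pc1: +2 =4
r3=11 pc2: +4 =8
r4=100 pc1: +2 =10
r5=101 pc2: +4 =14
r6=110 pc2: +4 =18
r7=111 pc3: +8 =26
r8=1000 pc1: +2 =28
r9=1001 pc2: +4 =32
r10=1010 pc2: +4 =36
r11=1011 pc3: +8 =44
r12=1100 pc2: +4 =48
r13=1101 pc3: +8 =56
r14=1110 pc3: +8 =64
r15=1111 pc4: +16 =80
r16=10000 pc1: +2 =82
r17=10001 pc2: +4 =86
r18=10010 pc2: +4 =90
r19=10011 pc3: +8 =98
r20=10100 pc2: +4 =102
r21=10101 pc3: +8 =110
r22=10110 pc3: +8 =118
r23=10111 pc4: +16 =134
r24=11000 pc2: +4 =138
r25=11001 pc3: +8 =146
r26=11010 pc3: +8 =154
r27=11011 pc4: +16 =170
r28=11100 pc3: +8 =178
r29=11101 pc4: +16 =194
r30=11110 pc4: +16 =210
r31=11111 pc5: +32 =242
r32=100000 pc1: +2 =244
r33=100001 pc2: +4 =248
r34=100010 pc2: +4 =252
r35=100011 pc3: +8 =260
r36=100100 pc2: +4 =264
r37=100101 pc3: +8 =272
r38=100110 pc3: +8 =280

Answer: 280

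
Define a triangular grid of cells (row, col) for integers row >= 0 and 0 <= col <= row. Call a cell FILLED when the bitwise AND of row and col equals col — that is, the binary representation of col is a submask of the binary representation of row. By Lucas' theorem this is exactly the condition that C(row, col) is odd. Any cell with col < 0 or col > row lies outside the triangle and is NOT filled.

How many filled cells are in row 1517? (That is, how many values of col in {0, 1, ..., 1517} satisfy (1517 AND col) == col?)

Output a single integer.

1517 in binary = 10111101101
popcount(1517) = number of 1-bits in 10111101101 = 8
A col c satisfies (1517 AND c) == c iff every set bit of c is also set in 1517; each of the 8 set bits of 1517 can independently be on or off in c.
count = 2^8 = 256

Answer: 256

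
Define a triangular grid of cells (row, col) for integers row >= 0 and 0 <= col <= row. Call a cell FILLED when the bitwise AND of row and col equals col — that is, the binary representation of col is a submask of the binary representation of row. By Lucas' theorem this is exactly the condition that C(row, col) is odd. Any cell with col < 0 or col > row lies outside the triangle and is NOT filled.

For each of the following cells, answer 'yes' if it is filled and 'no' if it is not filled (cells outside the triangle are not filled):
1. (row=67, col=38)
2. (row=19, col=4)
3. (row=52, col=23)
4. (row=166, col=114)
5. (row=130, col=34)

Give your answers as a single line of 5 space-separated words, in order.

(67,38): row=0b1000011, col=0b100110, row AND col = 0b10 = 2; 2 != 38 -> empty
(19,4): row=0b10011, col=0b100, row AND col = 0b0 = 0; 0 != 4 -> empty
(52,23): row=0b110100, col=0b10111, row AND col = 0b10100 = 20; 20 != 23 -> empty
(166,114): row=0b10100110, col=0b1110010, row AND col = 0b100010 = 34; 34 != 114 -> empty
(130,34): row=0b10000010, col=0b100010, row AND col = 0b10 = 2; 2 != 34 -> empty

Answer: no no no no no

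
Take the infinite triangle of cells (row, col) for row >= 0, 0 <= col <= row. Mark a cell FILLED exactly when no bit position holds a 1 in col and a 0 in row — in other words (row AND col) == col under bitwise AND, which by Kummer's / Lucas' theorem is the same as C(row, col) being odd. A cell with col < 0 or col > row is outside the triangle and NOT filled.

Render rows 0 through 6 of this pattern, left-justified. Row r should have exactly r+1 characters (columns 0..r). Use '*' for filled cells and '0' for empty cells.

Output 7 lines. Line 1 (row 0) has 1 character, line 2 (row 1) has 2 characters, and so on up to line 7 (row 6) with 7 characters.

r0=0: *
r1=1: **
r2=10: *0*
r3=11: ****
r4=100: *000*
r5=101: **00**
r6=110: *0*0*0*

Answer: *
**
*0*
****
*000*
**00**
*0*0*0*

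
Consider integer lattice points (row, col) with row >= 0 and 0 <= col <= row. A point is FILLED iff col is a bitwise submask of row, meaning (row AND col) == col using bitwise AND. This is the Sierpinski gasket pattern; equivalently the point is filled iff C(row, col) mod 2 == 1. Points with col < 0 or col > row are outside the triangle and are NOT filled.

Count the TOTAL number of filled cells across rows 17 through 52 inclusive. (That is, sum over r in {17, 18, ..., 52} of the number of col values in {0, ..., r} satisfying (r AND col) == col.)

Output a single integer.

r17=10001 pc2: +4 =4
r18=10010 pc2: +4 =8
r19=10011 pc3: +8 =16
r20=10100 pc2: +4 =20
r21=10101 pc3: +8 =28
r22=10110 pc3: +8 =36
r23=10111 pc4: +16 =52
r24=11000 pc2: +4 =56
r25=11001 pc3: +8 =64
r26=11010 pc3: +8 =72
r27=11011 pc4: +16 =88
r28=11100 pc3: +8 =96
r29=11101 pc4: +16 =112
r30=11110 pc4: +16 =128
r31=11111 pc5: +32 =160
r32=100000 pc1: +2 =162
r33=100001 pc2: +4 =166
r34=100010 pc2: +4 =170
r35=100011 pc3: +8 =178
r36=100100 pc2: +4 =182
r37=100101 pc3: +8 =190
r38=100110 pc3: +8 =198
r39=100111 pc4: +16 =214
r40=101000 pc2: +4 =218
r41=101001 pc3: +8 =226
r42=101010 pc3: +8 =234
r43=101011 pc4: +16 =250
r44=101100 pc3: +8 =258
r45=101101 pc4: +16 =274
r46=101110 pc4: +16 =290
r47=101111 pc5: +32 =322
r48=110000 pc2: +4 =326
r49=110001 pc3: +8 =334
r50=110010 pc3: +8 =342
r51=110011 pc4: +16 =358
r52=110100 pc3: +8 =366

Answer: 366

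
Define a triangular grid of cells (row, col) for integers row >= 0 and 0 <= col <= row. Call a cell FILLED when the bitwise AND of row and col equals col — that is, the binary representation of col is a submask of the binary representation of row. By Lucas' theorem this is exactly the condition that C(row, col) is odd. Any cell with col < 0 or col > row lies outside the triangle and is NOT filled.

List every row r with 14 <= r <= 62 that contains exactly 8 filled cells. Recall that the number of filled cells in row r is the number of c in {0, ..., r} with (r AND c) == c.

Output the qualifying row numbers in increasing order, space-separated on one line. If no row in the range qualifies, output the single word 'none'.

Row r has 2^popcount(r) filled cells, so we need popcount(r) = log2(8) = 3.
Scan r = 14..62 and keep those with exactly 3 one-bits:
r=14=1110 popcount=3 -> KEEP
r=15=1111 popcount=4 -> skip
r=16=10000 popcount=1 -> skip
r=17=10001 popcount=2 -> skip
r=18=10010 popcount=2 -> skip
r=19=10011 popcount=3 -> KEEP
r=20=10100 popcount=2 -> skip
r=21=10101 popcount=3 -> KEEP
r=22=10110 popcount=3 -> KEEP
r=23=10111 popcount=4 -> skip
r=24=11000 popcount=2 -> skip
r=25=11001 popcount=3 -> KEEP
r=26=11010 popcount=3 -> KEEP
r=27=11011 popcount=4 -> skip
r=28=11100 popcount=3 -> KEEP
r=29=11101 popcount=4 -> skip
r=30=11110 popcount=4 -> skip
r=31=11111 popcount=5 -> skip
r=32=100000 popcount=1 -> skip
r=33=100001 popcount=2 -> skip
r=34=100010 popcount=2 -> skip
r=35=100011 popcount=3 -> KEEP
r=36=100100 popcount=2 -> skip
r=37=100101 popcount=3 -> KEEP
r=38=100110 popcount=3 -> KEEP
r=39=100111 popcount=4 -> skip
r=40=101000 popcount=2 -> skip
r=41=101001 popcount=3 -> KEEP
r=42=101010 popcount=3 -> KEEP
r=43=101011 popcount=4 -> skip
r=44=101100 popcount=3 -> KEEP
r=45=101101 popcount=4 -> skip
r=46=101110 popcount=4 -> skip
r=47=101111 popcount=5 -> skip
r=48=110000 popcount=2 -> skip
r=49=110001 popcount=3 -> KEEP
r=50=110010 popcount=3 -> KEEP
r=51=110011 popcount=4 -> skip
r=52=110100 popcount=3 -> KEEP
r=53=110101 popcount=4 -> skip
r=54=110110 popcount=4 -> skip
r=55=110111 popcount=5 -> skip
r=56=111000 popcount=3 -> KEEP
r=57=111001 popcount=4 -> skip
r=58=111010 popcount=4 -> skip
r=59=111011 popcount=5 -> skip
r=60=111100 popcount=4 -> skip
r=61=111101 popcount=5 -> skip
r=62=111110 popcount=5 -> skip
Kept rows: 14 19 21 22 25 26 28 35 37 38 41 42 44 49 50 52 56

Answer: 14 19 21 22 25 26 28 35 37 38 41 42 44 49 50 52 56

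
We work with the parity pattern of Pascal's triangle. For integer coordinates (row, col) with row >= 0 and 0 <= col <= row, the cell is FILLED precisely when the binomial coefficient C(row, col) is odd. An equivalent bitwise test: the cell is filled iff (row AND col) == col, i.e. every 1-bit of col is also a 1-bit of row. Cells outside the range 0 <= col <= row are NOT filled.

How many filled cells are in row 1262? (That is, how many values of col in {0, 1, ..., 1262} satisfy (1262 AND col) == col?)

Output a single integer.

1262 in binary = 10011101110
popcount(1262) = number of 1-bits in 10011101110 = 7
A col c satisfies (1262 AND c) == c iff every set bit of c is also set in 1262; each of the 7 set bits of 1262 can independently be on or off in c.
count = 2^7 = 128

Answer: 128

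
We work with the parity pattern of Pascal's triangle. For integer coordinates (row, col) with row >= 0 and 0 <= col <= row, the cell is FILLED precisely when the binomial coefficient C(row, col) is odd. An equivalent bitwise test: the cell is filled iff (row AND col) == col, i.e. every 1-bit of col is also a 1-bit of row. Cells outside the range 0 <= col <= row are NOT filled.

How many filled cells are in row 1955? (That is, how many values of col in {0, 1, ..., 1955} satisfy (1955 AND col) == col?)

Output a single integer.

1955 in binary = 11110100011
popcount(1955) = number of 1-bits in 11110100011 = 7
A col c satisfies (1955 AND c) == c iff every set bit of c is also set in 1955; each of the 7 set bits of 1955 can independently be on or off in c.
count = 2^7 = 128

Answer: 128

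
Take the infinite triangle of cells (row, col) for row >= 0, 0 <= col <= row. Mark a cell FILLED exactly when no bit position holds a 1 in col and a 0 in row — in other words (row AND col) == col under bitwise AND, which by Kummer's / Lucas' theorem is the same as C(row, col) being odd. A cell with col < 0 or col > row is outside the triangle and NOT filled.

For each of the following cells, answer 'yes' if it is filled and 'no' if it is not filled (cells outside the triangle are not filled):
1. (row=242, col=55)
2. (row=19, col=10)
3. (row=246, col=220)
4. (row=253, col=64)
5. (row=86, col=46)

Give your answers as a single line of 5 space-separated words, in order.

(242,55): row=0b11110010, col=0b110111, row AND col = 0b110010 = 50; 50 != 55 -> empty
(19,10): row=0b10011, col=0b1010, row AND col = 0b10 = 2; 2 != 10 -> empty
(246,220): row=0b11110110, col=0b11011100, row AND col = 0b11010100 = 212; 212 != 220 -> empty
(253,64): row=0b11111101, col=0b1000000, row AND col = 0b1000000 = 64; 64 == 64 -> filled
(86,46): row=0b1010110, col=0b101110, row AND col = 0b110 = 6; 6 != 46 -> empty

Answer: no no no yes no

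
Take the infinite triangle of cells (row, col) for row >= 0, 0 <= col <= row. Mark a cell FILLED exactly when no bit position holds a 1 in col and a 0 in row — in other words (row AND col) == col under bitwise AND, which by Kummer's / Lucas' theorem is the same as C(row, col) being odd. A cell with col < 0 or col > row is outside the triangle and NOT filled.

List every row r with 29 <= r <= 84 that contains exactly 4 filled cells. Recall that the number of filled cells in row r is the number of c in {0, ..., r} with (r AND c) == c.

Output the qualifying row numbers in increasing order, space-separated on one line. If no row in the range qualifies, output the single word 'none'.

Row r has 2^popcount(r) filled cells, so we need popcount(r) = log2(4) = 2.
Scan r = 29..84 and keep those with exactly 2 one-bits:
r=29=11101 popcount=4 -> skip
r=30=11110 popcount=4 -> skip
r=31=11111 popcount=5 -> skip
r=32=100000 popcount=1 -> skip
r=33=100001 popcount=2 -> KEEP
r=34=100010 popcount=2 -> KEEP
r=35=100011 popcount=3 -> skip
r=36=100100 popcount=2 -> KEEP
r=37=100101 popcount=3 -> skip
r=38=100110 popcount=3 -> skip
r=39=100111 popcount=4 -> skip
r=40=101000 popcount=2 -> KEEP
r=41=101001 popcount=3 -> skip
r=42=101010 popcount=3 -> skip
r=43=101011 popcount=4 -> skip
r=44=101100 popcount=3 -> skip
r=45=101101 popcount=4 -> skip
r=46=101110 popcount=4 -> skip
r=47=101111 popcount=5 -> skip
r=48=110000 popcount=2 -> KEEP
r=49=110001 popcount=3 -> skip
r=50=110010 popcount=3 -> skip
r=51=110011 popcount=4 -> skip
r=52=110100 popcount=3 -> skip
r=53=110101 popcount=4 -> skip
r=54=110110 popcount=4 -> skip
r=55=110111 popcount=5 -> skip
r=56=111000 popcount=3 -> skip
r=57=111001 popcount=4 -> skip
r=58=111010 popcount=4 -> skip
r=59=111011 popcount=5 -> skip
r=60=111100 popcount=4 -> skip
r=61=111101 popcount=5 -> skip
r=62=111110 popcount=5 -> skip
r=63=111111 popcount=6 -> skip
r=64=1000000 popcount=1 -> skip
r=65=1000001 popcount=2 -> KEEP
r=66=1000010 popcount=2 -> KEEP
r=67=1000011 popcount=3 -> skip
r=68=1000100 popcount=2 -> KEEP
r=69=1000101 popcount=3 -> skip
r=70=1000110 popcount=3 -> skip
r=71=1000111 popcount=4 -> skip
r=72=1001000 popcount=2 -> KEEP
r=73=1001001 popcount=3 -> skip
r=74=1001010 popcount=3 -> skip
r=75=1001011 popcount=4 -> skip
r=76=1001100 popcount=3 -> skip
r=77=1001101 popcount=4 -> skip
r=78=1001110 popcount=4 -> skip
r=79=1001111 popcount=5 -> skip
r=80=1010000 popcount=2 -> KEEP
r=81=1010001 popcount=3 -> skip
r=82=1010010 popcount=3 -> skip
r=83=1010011 popcount=4 -> skip
r=84=1010100 popcount=3 -> skip
Kept rows: 33 34 36 40 48 65 66 68 72 80

Answer: 33 34 36 40 48 65 66 68 72 80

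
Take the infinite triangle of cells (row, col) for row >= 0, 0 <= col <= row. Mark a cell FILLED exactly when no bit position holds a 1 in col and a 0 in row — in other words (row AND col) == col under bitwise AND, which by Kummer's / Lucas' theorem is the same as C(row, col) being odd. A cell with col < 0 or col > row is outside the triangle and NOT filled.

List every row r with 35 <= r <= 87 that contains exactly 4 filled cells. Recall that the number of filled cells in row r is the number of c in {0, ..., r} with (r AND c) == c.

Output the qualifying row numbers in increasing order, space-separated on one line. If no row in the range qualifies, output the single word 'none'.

Row r has 2^popcount(r) filled cells, so we need popcount(r) = log2(4) = 2.
Scan r = 35..87 and keep those with exactly 2 one-bits:
r=35=100011 popcount=3 -> skip
r=36=100100 popcount=2 -> KEEP
r=37=100101 popcount=3 -> skip
r=38=100110 popcount=3 -> skip
r=39=100111 popcount=4 -> skip
r=40=101000 popcount=2 -> KEEP
r=41=101001 popcount=3 -> skip
r=42=101010 popcount=3 -> skip
r=43=101011 popcount=4 -> skip
r=44=101100 popcount=3 -> skip
r=45=101101 popcount=4 -> skip
r=46=101110 popcount=4 -> skip
r=47=101111 popcount=5 -> skip
r=48=110000 popcount=2 -> KEEP
r=49=110001 popcount=3 -> skip
r=50=110010 popcount=3 -> skip
r=51=110011 popcount=4 -> skip
r=52=110100 popcount=3 -> skip
r=53=110101 popcount=4 -> skip
r=54=110110 popcount=4 -> skip
r=55=110111 popcount=5 -> skip
r=56=111000 popcount=3 -> skip
r=57=111001 popcount=4 -> skip
r=58=111010 popcount=4 -> skip
r=59=111011 popcount=5 -> skip
r=60=111100 popcount=4 -> skip
r=61=111101 popcount=5 -> skip
r=62=111110 popcount=5 -> skip
r=63=111111 popcount=6 -> skip
r=64=1000000 popcount=1 -> skip
r=65=1000001 popcount=2 -> KEEP
r=66=1000010 popcount=2 -> KEEP
r=67=1000011 popcount=3 -> skip
r=68=1000100 popcount=2 -> KEEP
r=69=1000101 popcount=3 -> skip
r=70=1000110 popcount=3 -> skip
r=71=1000111 popcount=4 -> skip
r=72=1001000 popcount=2 -> KEEP
r=73=1001001 popcount=3 -> skip
r=74=1001010 popcount=3 -> skip
r=75=1001011 popcount=4 -> skip
r=76=1001100 popcount=3 -> skip
r=77=1001101 popcount=4 -> skip
r=78=1001110 popcount=4 -> skip
r=79=1001111 popcount=5 -> skip
r=80=1010000 popcount=2 -> KEEP
r=81=1010001 popcount=3 -> skip
r=82=1010010 popcount=3 -> skip
r=83=1010011 popcount=4 -> skip
r=84=1010100 popcount=3 -> skip
r=85=1010101 popcount=4 -> skip
r=86=1010110 popcount=4 -> skip
r=87=1010111 popcount=5 -> skip
Kept rows: 36 40 48 65 66 68 72 80

Answer: 36 40 48 65 66 68 72 80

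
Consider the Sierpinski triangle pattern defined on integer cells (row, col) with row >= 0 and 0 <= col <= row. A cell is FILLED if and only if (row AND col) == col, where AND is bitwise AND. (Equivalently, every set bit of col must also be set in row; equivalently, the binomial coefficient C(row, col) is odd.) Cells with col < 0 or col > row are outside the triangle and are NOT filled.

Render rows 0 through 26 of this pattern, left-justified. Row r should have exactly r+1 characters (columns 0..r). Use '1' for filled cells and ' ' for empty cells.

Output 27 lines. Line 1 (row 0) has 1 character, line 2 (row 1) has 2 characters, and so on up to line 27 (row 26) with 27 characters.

r0=0: 1
r1=1: 11
r2=10: 1 1
r3=11: 1111
r4=100: 1   1
r5=101: 11  11
r6=110: 1 1 1 1
r7=111: 11111111
r8=1000: 1       1
r9=1001: 11      11
r10=1010: 1 1     1 1
r11=1011: 1111    1111
r12=1100: 1   1   1   1
r13=1101: 11  11  11  11
r14=1110: 1 1 1 1 1 1 1 1
r15=1111: 1111111111111111
r16=10000: 1               1
r17=10001: 11              11
r18=10010: 1 1             1 1
r19=10011: 1111            1111
r20=10100: 1   1           1   1
r21=10101: 11  11          11  11
r22=10110: 1 1 1 1         1 1 1 1
r23=10111: 11111111        11111111
r24=11000: 1       1       1       1
r25=11001: 11      11      11      11
r26=11010: 1 1     1 1     1 1     1 1

Answer: 1
11
1 1
1111
1   1
11  11
1 1 1 1
11111111
1       1
11      11
1 1     1 1
1111    1111
1   1   1   1
11  11  11  11
1 1 1 1 1 1 1 1
1111111111111111
1               1
11              11
1 1             1 1
1111            1111
1   1           1   1
11  11          11  11
1 1 1 1         1 1 1 1
11111111        11111111
1       1       1       1
11      11      11      11
1 1     1 1     1 1     1 1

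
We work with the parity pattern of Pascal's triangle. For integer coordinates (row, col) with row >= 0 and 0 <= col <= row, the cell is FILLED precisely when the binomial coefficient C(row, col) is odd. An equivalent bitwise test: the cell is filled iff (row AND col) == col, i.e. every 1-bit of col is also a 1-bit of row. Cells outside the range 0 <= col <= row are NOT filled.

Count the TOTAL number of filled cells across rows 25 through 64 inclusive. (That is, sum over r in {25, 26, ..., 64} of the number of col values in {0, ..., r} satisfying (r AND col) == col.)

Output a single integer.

Answer: 592

Derivation:
r25=11001 pc3: +8 =8
r26=11010 pc3: +8 =16
r27=11011 pc4: +16 =32
r28=11100 pc3: +8 =40
r29=11101 pc4: +16 =56
r30=11110 pc4: +16 =72
r31=11111 pc5: +32 =104
r32=100000 pc1: +2 =106
r33=100001 pc2: +4 =110
r34=100010 pc2: +4 =114
r35=100011 pc3: +8 =122
r36=100100 pc2: +4 =126
r37=100101 pc3: +8 =134
r38=100110 pc3: +8 =142
r39=100111 pc4: +16 =158
r40=101000 pc2: +4 =162
r41=101001 pc3: +8 =170
r42=101010 pc3: +8 =178
r43=101011 pc4: +16 =194
r44=101100 pc3: +8 =202
r45=101101 pc4: +16 =218
r46=101110 pc4: +16 =234
r47=101111 pc5: +32 =266
r48=110000 pc2: +4 =270
r49=110001 pc3: +8 =278
r50=110010 pc3: +8 =286
r51=110011 pc4: +16 =302
r52=110100 pc3: +8 =310
r53=110101 pc4: +16 =326
r54=110110 pc4: +16 =342
r55=110111 pc5: +32 =374
r56=111000 pc3: +8 =382
r57=111001 pc4: +16 =398
r58=111010 pc4: +16 =414
r59=111011 pc5: +32 =446
r60=111100 pc4: +16 =462
r61=111101 pc5: +32 =494
r62=111110 pc5: +32 =526
r63=111111 pc6: +64 =590
r64=1000000 pc1: +2 =592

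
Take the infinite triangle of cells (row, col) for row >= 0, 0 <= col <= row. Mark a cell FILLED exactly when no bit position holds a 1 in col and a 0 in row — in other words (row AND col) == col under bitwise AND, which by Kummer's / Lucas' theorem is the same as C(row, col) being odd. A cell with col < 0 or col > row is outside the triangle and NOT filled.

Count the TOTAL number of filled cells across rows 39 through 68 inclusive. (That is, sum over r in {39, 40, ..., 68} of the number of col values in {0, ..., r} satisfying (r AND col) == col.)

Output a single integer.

Answer: 470

Derivation:
r39=100111 pc4: +16 =16
r40=101000 pc2: +4 =20
r41=101001 pc3: +8 =28
r42=101010 pc3: +8 =36
r43=101011 pc4: +16 =52
r44=101100 pc3: +8 =60
r45=101101 pc4: +16 =76
r46=101110 pc4: +16 =92
r47=101111 pc5: +32 =124
r48=110000 pc2: +4 =128
r49=110001 pc3: +8 =136
r50=110010 pc3: +8 =144
r51=110011 pc4: +16 =160
r52=110100 pc3: +8 =168
r53=110101 pc4: +16 =184
r54=110110 pc4: +16 =200
r55=110111 pc5: +32 =232
r56=111000 pc3: +8 =240
r57=111001 pc4: +16 =256
r58=111010 pc4: +16 =272
r59=111011 pc5: +32 =304
r60=111100 pc4: +16 =320
r61=111101 pc5: +32 =352
r62=111110 pc5: +32 =384
r63=111111 pc6: +64 =448
r64=1000000 pc1: +2 =450
r65=1000001 pc2: +4 =454
r66=1000010 pc2: +4 =458
r67=1000011 pc3: +8 =466
r68=1000100 pc2: +4 =470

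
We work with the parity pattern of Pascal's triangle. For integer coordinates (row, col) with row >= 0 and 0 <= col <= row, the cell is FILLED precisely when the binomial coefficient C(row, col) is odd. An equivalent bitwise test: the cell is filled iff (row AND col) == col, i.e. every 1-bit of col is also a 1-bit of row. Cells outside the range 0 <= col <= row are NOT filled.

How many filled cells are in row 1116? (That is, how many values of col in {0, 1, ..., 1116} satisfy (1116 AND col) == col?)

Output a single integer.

1116 in binary = 10001011100
popcount(1116) = number of 1-bits in 10001011100 = 5
A col c satisfies (1116 AND c) == c iff every set bit of c is also set in 1116; each of the 5 set bits of 1116 can independently be on or off in c.
count = 2^5 = 32

Answer: 32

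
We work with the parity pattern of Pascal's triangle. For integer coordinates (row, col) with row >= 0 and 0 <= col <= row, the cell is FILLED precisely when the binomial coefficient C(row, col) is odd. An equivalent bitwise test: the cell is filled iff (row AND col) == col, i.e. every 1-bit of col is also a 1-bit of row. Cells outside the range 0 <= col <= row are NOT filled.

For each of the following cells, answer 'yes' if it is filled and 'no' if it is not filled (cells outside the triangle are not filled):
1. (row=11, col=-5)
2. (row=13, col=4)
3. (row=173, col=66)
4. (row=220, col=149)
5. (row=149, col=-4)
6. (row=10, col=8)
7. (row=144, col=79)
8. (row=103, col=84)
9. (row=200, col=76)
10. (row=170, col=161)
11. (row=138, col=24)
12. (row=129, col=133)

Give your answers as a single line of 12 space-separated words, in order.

(11,-5): col outside [0, 11] -> not filled
(13,4): row=0b1101, col=0b100, row AND col = 0b100 = 4; 4 == 4 -> filled
(173,66): row=0b10101101, col=0b1000010, row AND col = 0b0 = 0; 0 != 66 -> empty
(220,149): row=0b11011100, col=0b10010101, row AND col = 0b10010100 = 148; 148 != 149 -> empty
(149,-4): col outside [0, 149] -> not filled
(10,8): row=0b1010, col=0b1000, row AND col = 0b1000 = 8; 8 == 8 -> filled
(144,79): row=0b10010000, col=0b1001111, row AND col = 0b0 = 0; 0 != 79 -> empty
(103,84): row=0b1100111, col=0b1010100, row AND col = 0b1000100 = 68; 68 != 84 -> empty
(200,76): row=0b11001000, col=0b1001100, row AND col = 0b1001000 = 72; 72 != 76 -> empty
(170,161): row=0b10101010, col=0b10100001, row AND col = 0b10100000 = 160; 160 != 161 -> empty
(138,24): row=0b10001010, col=0b11000, row AND col = 0b1000 = 8; 8 != 24 -> empty
(129,133): col outside [0, 129] -> not filled

Answer: no yes no no no yes no no no no no no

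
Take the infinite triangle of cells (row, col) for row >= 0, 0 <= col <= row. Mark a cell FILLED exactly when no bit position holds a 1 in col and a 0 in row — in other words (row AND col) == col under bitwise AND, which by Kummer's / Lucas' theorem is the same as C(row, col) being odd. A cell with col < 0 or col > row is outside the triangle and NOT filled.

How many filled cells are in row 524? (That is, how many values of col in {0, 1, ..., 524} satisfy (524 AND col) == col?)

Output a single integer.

Answer: 8

Derivation:
524 in binary = 1000001100
popcount(524) = number of 1-bits in 1000001100 = 3
A col c satisfies (524 AND c) == c iff every set bit of c is also set in 524; each of the 3 set bits of 524 can independently be on or off in c.
count = 2^3 = 8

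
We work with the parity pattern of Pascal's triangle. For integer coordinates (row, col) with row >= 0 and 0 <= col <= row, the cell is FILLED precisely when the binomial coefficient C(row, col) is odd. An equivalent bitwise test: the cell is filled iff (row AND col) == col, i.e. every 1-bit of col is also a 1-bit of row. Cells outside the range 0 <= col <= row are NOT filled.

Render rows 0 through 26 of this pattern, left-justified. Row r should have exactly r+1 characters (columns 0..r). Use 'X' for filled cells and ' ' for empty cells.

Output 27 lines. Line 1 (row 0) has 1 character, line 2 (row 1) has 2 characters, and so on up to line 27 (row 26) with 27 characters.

r0=0: X
r1=1: XX
r2=10: X X
r3=11: XXXX
r4=100: X   X
r5=101: XX  XX
r6=110: X X X X
r7=111: XXXXXXXX
r8=1000: X       X
r9=1001: XX      XX
r10=1010: X X     X X
r11=1011: XXXX    XXXX
r12=1100: X   X   X   X
r13=1101: XX  XX  XX  XX
r14=1110: X X X X X X X X
r15=1111: XXXXXXXXXXXXXXXX
r16=10000: X               X
r17=10001: XX              XX
r18=10010: X X             X X
r19=10011: XXXX            XXXX
r20=10100: X   X           X   X
r21=10101: XX  XX          XX  XX
r22=10110: X X X X         X X X X
r23=10111: XXXXXXXX        XXXXXXXX
r24=11000: X       X       X       X
r25=11001: XX      XX      XX      XX
r26=11010: X X     X X     X X     X X

Answer: X
XX
X X
XXXX
X   X
XX  XX
X X X X
XXXXXXXX
X       X
XX      XX
X X     X X
XXXX    XXXX
X   X   X   X
XX  XX  XX  XX
X X X X X X X X
XXXXXXXXXXXXXXXX
X               X
XX              XX
X X             X X
XXXX            XXXX
X   X           X   X
XX  XX          XX  XX
X X X X         X X X X
XXXXXXXX        XXXXXXXX
X       X       X       X
XX      XX      XX      XX
X X     X X     X X     X X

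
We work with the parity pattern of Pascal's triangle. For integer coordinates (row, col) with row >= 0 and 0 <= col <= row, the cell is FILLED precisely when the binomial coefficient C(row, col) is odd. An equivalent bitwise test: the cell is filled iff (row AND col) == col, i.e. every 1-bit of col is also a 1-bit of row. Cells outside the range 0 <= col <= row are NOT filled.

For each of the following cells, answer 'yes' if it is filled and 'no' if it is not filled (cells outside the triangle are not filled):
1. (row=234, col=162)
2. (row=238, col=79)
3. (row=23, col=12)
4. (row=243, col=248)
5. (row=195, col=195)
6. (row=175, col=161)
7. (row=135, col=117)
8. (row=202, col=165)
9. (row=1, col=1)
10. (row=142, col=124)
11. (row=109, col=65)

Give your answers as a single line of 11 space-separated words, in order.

(234,162): row=0b11101010, col=0b10100010, row AND col = 0b10100010 = 162; 162 == 162 -> filled
(238,79): row=0b11101110, col=0b1001111, row AND col = 0b1001110 = 78; 78 != 79 -> empty
(23,12): row=0b10111, col=0b1100, row AND col = 0b100 = 4; 4 != 12 -> empty
(243,248): col outside [0, 243] -> not filled
(195,195): row=0b11000011, col=0b11000011, row AND col = 0b11000011 = 195; 195 == 195 -> filled
(175,161): row=0b10101111, col=0b10100001, row AND col = 0b10100001 = 161; 161 == 161 -> filled
(135,117): row=0b10000111, col=0b1110101, row AND col = 0b101 = 5; 5 != 117 -> empty
(202,165): row=0b11001010, col=0b10100101, row AND col = 0b10000000 = 128; 128 != 165 -> empty
(1,1): row=0b1, col=0b1, row AND col = 0b1 = 1; 1 == 1 -> filled
(142,124): row=0b10001110, col=0b1111100, row AND col = 0b1100 = 12; 12 != 124 -> empty
(109,65): row=0b1101101, col=0b1000001, row AND col = 0b1000001 = 65; 65 == 65 -> filled

Answer: yes no no no yes yes no no yes no yes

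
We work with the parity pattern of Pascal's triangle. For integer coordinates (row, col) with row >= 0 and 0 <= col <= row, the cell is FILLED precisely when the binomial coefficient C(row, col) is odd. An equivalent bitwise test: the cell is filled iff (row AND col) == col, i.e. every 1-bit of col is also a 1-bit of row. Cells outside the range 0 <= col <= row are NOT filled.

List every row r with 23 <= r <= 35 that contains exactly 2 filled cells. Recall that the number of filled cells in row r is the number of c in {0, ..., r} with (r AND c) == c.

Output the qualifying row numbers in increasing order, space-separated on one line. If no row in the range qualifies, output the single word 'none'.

Answer: 32

Derivation:
Row r has 2^popcount(r) filled cells, so we need popcount(r) = log2(2) = 1.
Scan r = 23..35 and keep those with exactly 1 one-bits:
r=23=10111 popcount=4 -> skip
r=24=11000 popcount=2 -> skip
r=25=11001 popcount=3 -> skip
r=26=11010 popcount=3 -> skip
r=27=11011 popcount=4 -> skip
r=28=11100 popcount=3 -> skip
r=29=11101 popcount=4 -> skip
r=30=11110 popcount=4 -> skip
r=31=11111 popcount=5 -> skip
r=32=100000 popcount=1 -> KEEP
r=33=100001 popcount=2 -> skip
r=34=100010 popcount=2 -> skip
r=35=100011 popcount=3 -> skip
Kept rows: 32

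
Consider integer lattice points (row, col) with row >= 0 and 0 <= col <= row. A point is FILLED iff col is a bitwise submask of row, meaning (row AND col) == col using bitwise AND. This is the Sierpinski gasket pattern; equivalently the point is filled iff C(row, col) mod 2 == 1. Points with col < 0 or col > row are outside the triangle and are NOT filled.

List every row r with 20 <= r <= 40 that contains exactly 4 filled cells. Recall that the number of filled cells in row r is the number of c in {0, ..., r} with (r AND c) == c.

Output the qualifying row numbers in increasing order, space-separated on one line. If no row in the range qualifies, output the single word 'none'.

Answer: 20 24 33 34 36 40

Derivation:
Row r has 2^popcount(r) filled cells, so we need popcount(r) = log2(4) = 2.
Scan r = 20..40 and keep those with exactly 2 one-bits:
r=20=10100 popcount=2 -> KEEP
r=21=10101 popcount=3 -> skip
r=22=10110 popcount=3 -> skip
r=23=10111 popcount=4 -> skip
r=24=11000 popcount=2 -> KEEP
r=25=11001 popcount=3 -> skip
r=26=11010 popcount=3 -> skip
r=27=11011 popcount=4 -> skip
r=28=11100 popcount=3 -> skip
r=29=11101 popcount=4 -> skip
r=30=11110 popcount=4 -> skip
r=31=11111 popcount=5 -> skip
r=32=100000 popcount=1 -> skip
r=33=100001 popcount=2 -> KEEP
r=34=100010 popcount=2 -> KEEP
r=35=100011 popcount=3 -> skip
r=36=100100 popcount=2 -> KEEP
r=37=100101 popcount=3 -> skip
r=38=100110 popcount=3 -> skip
r=39=100111 popcount=4 -> skip
r=40=101000 popcount=2 -> KEEP
Kept rows: 20 24 33 34 36 40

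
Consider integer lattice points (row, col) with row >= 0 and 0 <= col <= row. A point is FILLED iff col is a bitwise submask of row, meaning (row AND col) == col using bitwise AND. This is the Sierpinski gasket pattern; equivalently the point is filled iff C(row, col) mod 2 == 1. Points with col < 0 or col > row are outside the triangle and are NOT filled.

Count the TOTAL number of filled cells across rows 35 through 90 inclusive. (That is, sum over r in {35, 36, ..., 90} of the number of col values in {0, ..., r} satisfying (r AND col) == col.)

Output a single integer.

Answer: 786

Derivation:
r35=100011 pc3: +8 =8
r36=100100 pc2: +4 =12
r37=100101 pc3: +8 =20
r38=100110 pc3: +8 =28
r39=100111 pc4: +16 =44
r40=101000 pc2: +4 =48
r41=101001 pc3: +8 =56
r42=101010 pc3: +8 =64
r43=101011 pc4: +16 =80
r44=101100 pc3: +8 =88
r45=101101 pc4: +16 =104
r46=101110 pc4: +16 =120
r47=101111 pc5: +32 =152
r48=110000 pc2: +4 =156
r49=110001 pc3: +8 =164
r50=110010 pc3: +8 =172
r51=110011 pc4: +16 =188
r52=110100 pc3: +8 =196
r53=110101 pc4: +16 =212
r54=110110 pc4: +16 =228
r55=110111 pc5: +32 =260
r56=111000 pc3: +8 =268
r57=111001 pc4: +16 =284
r58=111010 pc4: +16 =300
r59=111011 pc5: +32 =332
r60=111100 pc4: +16 =348
r61=111101 pc5: +32 =380
r62=111110 pc5: +32 =412
r63=111111 pc6: +64 =476
r64=1000000 pc1: +2 =478
r65=1000001 pc2: +4 =482
r66=1000010 pc2: +4 =486
r67=1000011 pc3: +8 =494
r68=1000100 pc2: +4 =498
r69=1000101 pc3: +8 =506
r70=1000110 pc3: +8 =514
r71=1000111 pc4: +16 =530
r72=1001000 pc2: +4 =534
r73=1001001 pc3: +8 =542
r74=1001010 pc3: +8 =550
r75=1001011 pc4: +16 =566
r76=1001100 pc3: +8 =574
r77=1001101 pc4: +16 =590
r78=1001110 pc4: +16 =606
r79=1001111 pc5: +32 =638
r80=1010000 pc2: +4 =642
r81=1010001 pc3: +8 =650
r82=1010010 pc3: +8 =658
r83=1010011 pc4: +16 =674
r84=1010100 pc3: +8 =682
r85=1010101 pc4: +16 =698
r86=1010110 pc4: +16 =714
r87=1010111 pc5: +32 =746
r88=1011000 pc3: +8 =754
r89=1011001 pc4: +16 =770
r90=1011010 pc4: +16 =786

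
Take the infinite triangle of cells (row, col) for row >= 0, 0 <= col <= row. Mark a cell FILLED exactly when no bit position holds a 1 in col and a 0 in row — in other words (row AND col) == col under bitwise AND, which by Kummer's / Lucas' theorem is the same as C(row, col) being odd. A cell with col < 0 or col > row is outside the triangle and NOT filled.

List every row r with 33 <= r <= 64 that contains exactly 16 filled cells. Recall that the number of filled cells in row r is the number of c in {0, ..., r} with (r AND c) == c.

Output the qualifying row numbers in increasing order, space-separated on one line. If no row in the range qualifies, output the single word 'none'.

Row r has 2^popcount(r) filled cells, so we need popcount(r) = log2(16) = 4.
Scan r = 33..64 and keep those with exactly 4 one-bits:
r=33=100001 popcount=2 -> skip
r=34=100010 popcount=2 -> skip
r=35=100011 popcount=3 -> skip
r=36=100100 popcount=2 -> skip
r=37=100101 popcount=3 -> skip
r=38=100110 popcount=3 -> skip
r=39=100111 popcount=4 -> KEEP
r=40=101000 popcount=2 -> skip
r=41=101001 popcount=3 -> skip
r=42=101010 popcount=3 -> skip
r=43=101011 popcount=4 -> KEEP
r=44=101100 popcount=3 -> skip
r=45=101101 popcount=4 -> KEEP
r=46=101110 popcount=4 -> KEEP
r=47=101111 popcount=5 -> skip
r=48=110000 popcount=2 -> skip
r=49=110001 popcount=3 -> skip
r=50=110010 popcount=3 -> skip
r=51=110011 popcount=4 -> KEEP
r=52=110100 popcount=3 -> skip
r=53=110101 popcount=4 -> KEEP
r=54=110110 popcount=4 -> KEEP
r=55=110111 popcount=5 -> skip
r=56=111000 popcount=3 -> skip
r=57=111001 popcount=4 -> KEEP
r=58=111010 popcount=4 -> KEEP
r=59=111011 popcount=5 -> skip
r=60=111100 popcount=4 -> KEEP
r=61=111101 popcount=5 -> skip
r=62=111110 popcount=5 -> skip
r=63=111111 popcount=6 -> skip
r=64=1000000 popcount=1 -> skip
Kept rows: 39 43 45 46 51 53 54 57 58 60

Answer: 39 43 45 46 51 53 54 57 58 60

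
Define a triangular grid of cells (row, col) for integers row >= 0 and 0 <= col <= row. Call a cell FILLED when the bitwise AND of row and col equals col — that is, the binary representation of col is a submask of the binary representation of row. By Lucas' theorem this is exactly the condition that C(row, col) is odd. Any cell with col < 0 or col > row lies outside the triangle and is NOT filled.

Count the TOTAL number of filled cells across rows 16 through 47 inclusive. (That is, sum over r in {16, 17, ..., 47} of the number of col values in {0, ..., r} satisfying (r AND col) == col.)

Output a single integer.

r16=10000 pc1: +2 =2
r17=10001 pc2: +4 =6
r18=10010 pc2: +4 =10
r19=10011 pc3: +8 =18
r20=10100 pc2: +4 =22
r21=10101 pc3: +8 =30
r22=10110 pc3: +8 =38
r23=10111 pc4: +16 =54
r24=11000 pc2: +4 =58
r25=11001 pc3: +8 =66
r26=11010 pc3: +8 =74
r27=11011 pc4: +16 =90
r28=11100 pc3: +8 =98
r29=11101 pc4: +16 =114
r30=11110 pc4: +16 =130
r31=11111 pc5: +32 =162
r32=100000 pc1: +2 =164
r33=100001 pc2: +4 =168
r34=100010 pc2: +4 =172
r35=100011 pc3: +8 =180
r36=100100 pc2: +4 =184
r37=100101 pc3: +8 =192
r38=100110 pc3: +8 =200
r39=100111 pc4: +16 =216
r40=101000 pc2: +4 =220
r41=101001 pc3: +8 =228
r42=101010 pc3: +8 =236
r43=101011 pc4: +16 =252
r44=101100 pc3: +8 =260
r45=101101 pc4: +16 =276
r46=101110 pc4: +16 =292
r47=101111 pc5: +32 =324

Answer: 324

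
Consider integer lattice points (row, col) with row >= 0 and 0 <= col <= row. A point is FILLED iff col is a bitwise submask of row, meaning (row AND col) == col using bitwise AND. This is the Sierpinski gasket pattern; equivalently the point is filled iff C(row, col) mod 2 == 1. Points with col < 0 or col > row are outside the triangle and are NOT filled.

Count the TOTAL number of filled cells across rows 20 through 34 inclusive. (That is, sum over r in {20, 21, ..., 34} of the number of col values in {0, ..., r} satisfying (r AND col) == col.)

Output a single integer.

Answer: 154

Derivation:
r20=10100 pc2: +4 =4
r21=10101 pc3: +8 =12
r22=10110 pc3: +8 =20
r23=10111 pc4: +16 =36
r24=11000 pc2: +4 =40
r25=11001 pc3: +8 =48
r26=11010 pc3: +8 =56
r27=11011 pc4: +16 =72
r28=11100 pc3: +8 =80
r29=11101 pc4: +16 =96
r30=11110 pc4: +16 =112
r31=11111 pc5: +32 =144
r32=100000 pc1: +2 =146
r33=100001 pc2: +4 =150
r34=100010 pc2: +4 =154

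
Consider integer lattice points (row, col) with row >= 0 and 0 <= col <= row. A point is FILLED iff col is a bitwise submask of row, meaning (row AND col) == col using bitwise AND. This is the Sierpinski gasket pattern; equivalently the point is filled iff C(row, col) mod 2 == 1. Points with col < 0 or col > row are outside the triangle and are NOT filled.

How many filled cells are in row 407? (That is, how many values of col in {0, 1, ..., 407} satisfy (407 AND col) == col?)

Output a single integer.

Answer: 64

Derivation:
407 in binary = 110010111
popcount(407) = number of 1-bits in 110010111 = 6
A col c satisfies (407 AND c) == c iff every set bit of c is also set in 407; each of the 6 set bits of 407 can independently be on or off in c.
count = 2^6 = 64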